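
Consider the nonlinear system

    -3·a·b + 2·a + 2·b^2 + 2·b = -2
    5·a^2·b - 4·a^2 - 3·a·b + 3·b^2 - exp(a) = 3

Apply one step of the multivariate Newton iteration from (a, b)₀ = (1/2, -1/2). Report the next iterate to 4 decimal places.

(-0.3302, -0.2705)

At (1/2, -1/2): F = (3.2500, -4.773721).
Jacobian J = [[-3·b + 2, -3·a + 4·b + 2], [10·a·b - 8·a - 3·b - exp(a), 5·a^2 - 3·a + 6·b]].
At the point, J = [[3.5000, -1.5000], [-6.648721, -3.2500]] (det J = -21.348082).
Solving J·Δ = −F gives Δ = (-0.8302, 0.2295).
Then the next iterate is (a, b)₁ = (-0.3302, -0.2705).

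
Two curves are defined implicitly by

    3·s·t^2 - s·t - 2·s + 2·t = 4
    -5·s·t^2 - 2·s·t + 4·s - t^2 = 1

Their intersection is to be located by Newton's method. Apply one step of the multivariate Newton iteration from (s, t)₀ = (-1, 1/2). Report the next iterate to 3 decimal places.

(-1.714, 1.208)

At (-1, 1/2): F = (-1.250, -3.000).
Jacobian J = [[3·t^2 - t - 2, 6·s·t - s + 2], [-5·t^2 - 2·t + 4, -10·s·t - 2·s - 2·t]].
At the point, J = [[-1.750, 0.000], [1.750, 6.000]] (det J = -10.500).
Solving J·Δ = −F gives Δ = (-0.714, 0.708).
Then the next iterate is (s, t)₁ = (-1.714, 1.208).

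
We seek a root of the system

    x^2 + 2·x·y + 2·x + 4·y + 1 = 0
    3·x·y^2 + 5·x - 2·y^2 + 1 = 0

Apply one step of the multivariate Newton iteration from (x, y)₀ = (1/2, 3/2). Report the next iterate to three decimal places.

At (1/2, 3/2): F = (9.750, 2.375).
Jacobian J = [[2·x + 2·y + 2, 2·x + 4], [3·y^2 + 5, 6·x·y - 4·y]].
At the point, J = [[6.000, 5.000], [11.750, -1.500]] (det J = -67.750).
Solving J·Δ = −F gives Δ = (-0.391, -1.481).
Then the next iterate is (x, y)₁ = (0.109, 0.019).

(0.109, 0.019)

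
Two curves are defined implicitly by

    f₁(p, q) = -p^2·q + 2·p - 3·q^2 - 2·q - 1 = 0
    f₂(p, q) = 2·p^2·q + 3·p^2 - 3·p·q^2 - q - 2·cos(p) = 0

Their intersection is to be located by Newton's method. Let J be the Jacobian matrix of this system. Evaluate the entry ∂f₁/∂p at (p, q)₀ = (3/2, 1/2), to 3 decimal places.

0.500

∂f₁/∂p = -2·p·q + 2.
At (3/2, 1/2) this is 0.500.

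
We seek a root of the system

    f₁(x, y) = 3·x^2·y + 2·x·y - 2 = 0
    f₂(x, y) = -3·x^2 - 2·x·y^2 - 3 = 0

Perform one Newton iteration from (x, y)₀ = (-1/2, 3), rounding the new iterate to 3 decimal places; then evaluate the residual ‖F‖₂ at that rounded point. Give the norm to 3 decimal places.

At (-1/2, 3): F = (-2.750, 5.250).
Jacobian J = [[6·x·y + 2·y, 3·x^2 + 2·x], [-6·x - 2·y^2, -4·x·y]].
At the point, J = [[-3.000, -0.250], [-15.000, 6.000]] (det J = -21.750).
Solving J·Δ = −F gives Δ = (-0.698, -2.621).
Then the next iterate is (x, y)₁ = (-1.198, 0.379).
Re-evaluating at (-1.198, 0.379): F = (-1.27626, -6.96145), so ‖F‖₂ = 7.077.

7.077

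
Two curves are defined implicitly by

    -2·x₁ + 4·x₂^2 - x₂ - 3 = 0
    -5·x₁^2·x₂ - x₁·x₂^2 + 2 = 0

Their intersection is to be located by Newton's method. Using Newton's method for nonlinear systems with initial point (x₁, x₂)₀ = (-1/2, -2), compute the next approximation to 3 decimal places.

At (-1/2, -2): F = (16.000, 6.500).
Jacobian J = [[-2, 8·x₂ - 1], [-10·x₁·x₂ - x₂^2, -5·x₁^2 - 2·x₁·x₂]].
At the point, J = [[-2.000, -17.000], [-14.000, -3.250]] (det J = -231.500).
Solving J·Δ = −F gives Δ = (0.253, 0.911).
Then the next iterate is (x₁, x₂)₁ = (-0.247, -1.089).

(-0.247, -1.089)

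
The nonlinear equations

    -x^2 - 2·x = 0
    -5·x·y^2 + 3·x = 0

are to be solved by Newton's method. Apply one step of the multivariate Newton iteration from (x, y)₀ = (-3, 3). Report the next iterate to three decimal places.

At (-3, 3): F = (-3.000, 126.000).
Jacobian J = [[-2·x - 2, 0], [-5·y^2 + 3, -10·x·y]].
At the point, J = [[4.000, 0.000], [-42.000, 90.000]] (det J = 360.000).
Solving J·Δ = −F gives Δ = (0.750, -1.050).
Then the next iterate is (x, y)₁ = (-2.250, 1.950).

(-2.250, 1.950)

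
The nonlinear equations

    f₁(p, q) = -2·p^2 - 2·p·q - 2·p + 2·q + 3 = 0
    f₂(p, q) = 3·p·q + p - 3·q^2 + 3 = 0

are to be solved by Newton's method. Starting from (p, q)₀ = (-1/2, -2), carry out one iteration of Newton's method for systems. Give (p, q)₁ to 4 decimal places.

At (-1/2, -2): F = (-2.5000, -6.5000).
Jacobian J = [[-4·p - 2·q - 2, -2·p + 2], [3·q + 1, 3·p - 6·q]].
At the point, J = [[4.0000, 3.0000], [-5.0000, 10.5000]] (det J = 57.0000).
Solving J·Δ = −F gives Δ = (0.1184, 0.6754).
Then the next iterate is (p, q)₁ = (-0.3816, -1.3246).

(-0.3816, -1.3246)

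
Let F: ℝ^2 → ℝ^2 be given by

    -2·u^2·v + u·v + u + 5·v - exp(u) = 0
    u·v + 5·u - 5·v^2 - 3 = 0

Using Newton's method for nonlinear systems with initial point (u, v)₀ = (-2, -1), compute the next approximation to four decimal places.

At (-2, -1): F = (2.864665, -16.0000).
Jacobian J = [[-4·u·v + v - exp(u) + 1, -2·u^2 + u + 5], [v + 5, u - 10·v]].
At the point, J = [[-8.135335, -5.0000], [4.0000, 8.0000]] (det J = -45.082682).
Solving J·Δ = −F gives Δ = (-1.2662, 2.6331).
Then the next iterate is (u, v)₁ = (-3.2662, 1.6331).

(-3.2662, 1.6331)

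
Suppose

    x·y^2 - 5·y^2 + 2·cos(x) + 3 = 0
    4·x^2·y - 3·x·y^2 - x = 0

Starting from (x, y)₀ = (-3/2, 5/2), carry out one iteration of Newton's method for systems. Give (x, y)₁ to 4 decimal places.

(-1.1218, 1.4426)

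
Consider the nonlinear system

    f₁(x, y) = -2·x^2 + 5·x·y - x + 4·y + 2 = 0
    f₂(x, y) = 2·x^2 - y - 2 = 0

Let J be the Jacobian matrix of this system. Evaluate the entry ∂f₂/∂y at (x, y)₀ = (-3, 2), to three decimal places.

∂f₂/∂y = -1.
At (-3, 2) this is -1.000.

-1.000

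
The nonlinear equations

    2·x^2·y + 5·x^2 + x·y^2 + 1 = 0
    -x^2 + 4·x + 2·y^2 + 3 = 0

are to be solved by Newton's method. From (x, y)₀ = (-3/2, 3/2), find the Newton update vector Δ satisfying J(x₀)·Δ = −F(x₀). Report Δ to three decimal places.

(0.718, -0.713)

At (-3/2, 3/2): F = (15.625, -0.750).
Jacobian J = [[4·x·y + 10·x + y^2, 2·x^2 + 2·x·y], [-2·x + 4, 4·y]].
At the point, J = [[-21.750, 0.000], [7.000, 6.000]] (det J = -130.500).
Solving J·Δ = −F gives Δ = (0.718, -0.713).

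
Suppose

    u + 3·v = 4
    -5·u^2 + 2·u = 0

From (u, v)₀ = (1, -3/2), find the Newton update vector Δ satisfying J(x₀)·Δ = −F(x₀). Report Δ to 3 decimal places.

(-0.375, 2.625)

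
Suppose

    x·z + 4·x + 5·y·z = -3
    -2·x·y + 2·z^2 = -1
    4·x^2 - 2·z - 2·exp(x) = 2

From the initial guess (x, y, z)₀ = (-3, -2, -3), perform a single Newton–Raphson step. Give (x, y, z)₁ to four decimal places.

(-1.4685, -1.1948, -1.5036)

At (-3, -2, -3): F = (30.0000, 7.0000, 39.900426).
Jacobian J = [[z + 4, 5·z, x + 5·y], [-2·y, -2·x, 4·z], [8·x - 2·exp(x), 0, -2]].
At the point, J = [[1.0000, -15.0000, -13.0000], [4.0000, 6.0000, -12.0000], [-24.099574, 0.0000, -2.0000]] (det J = -6349.690127).
Solving J·Δ = −F gives Δ = (1.5315, 0.8052, 1.4964).
Then the next iterate is (x, y, z)₁ = (-1.4685, -1.1948, -1.5036).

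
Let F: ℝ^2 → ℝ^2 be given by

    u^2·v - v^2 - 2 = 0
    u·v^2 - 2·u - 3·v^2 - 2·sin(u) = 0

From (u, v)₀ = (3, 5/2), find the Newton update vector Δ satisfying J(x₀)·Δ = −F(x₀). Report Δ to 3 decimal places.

At (3, 5/2): F = (14.250, -6.28224).
Jacobian J = [[2·u·v, u^2 - 2·v], [v^2 - 2·cos(u) - 2, 2·u·v - 6·v]].
At the point, J = [[15.000, 4.000], [6.22998, 0.000]] (det J = -24.91994).
Solving J·Δ = −F gives Δ = (1.008, -7.344).

(1.008, -7.344)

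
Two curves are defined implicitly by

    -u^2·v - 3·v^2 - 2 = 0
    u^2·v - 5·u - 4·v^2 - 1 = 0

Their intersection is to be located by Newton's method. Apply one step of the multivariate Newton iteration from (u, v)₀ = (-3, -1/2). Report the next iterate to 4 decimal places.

(-1.5539, -0.9314)

At (-3, -1/2): F = (1.7500, 8.5000).
Jacobian J = [[-2·u·v, -u^2 - 6·v], [2·u·v - 5, u^2 - 8·v]].
At the point, J = [[-3.0000, -6.0000], [-2.0000, 13.0000]] (det J = -51.0000).
Solving J·Δ = −F gives Δ = (1.4461, -0.4314).
Then the next iterate is (u, v)₁ = (-1.5539, -0.9314).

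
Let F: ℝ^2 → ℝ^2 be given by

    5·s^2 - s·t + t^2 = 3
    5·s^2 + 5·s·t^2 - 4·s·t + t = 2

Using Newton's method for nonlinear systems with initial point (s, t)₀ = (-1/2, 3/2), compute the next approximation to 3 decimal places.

(-0.533, 1.081)

At (-1/2, 3/2): F = (1.250, -1.875).
Jacobian J = [[10·s - t, -s + 2·t], [10·s + 5·t^2 - 4·t, 10·s·t - 4·s + 1]].
At the point, J = [[-6.500, 3.500], [0.250, -4.500]] (det J = 28.375).
Solving J·Δ = −F gives Δ = (-0.033, -0.419).
Then the next iterate is (s, t)₁ = (-0.533, 1.081).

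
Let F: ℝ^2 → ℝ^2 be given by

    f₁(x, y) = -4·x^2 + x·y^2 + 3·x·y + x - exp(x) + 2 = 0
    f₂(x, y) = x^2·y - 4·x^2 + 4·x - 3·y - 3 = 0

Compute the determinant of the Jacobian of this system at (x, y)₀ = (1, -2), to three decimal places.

15.437

J = [[-8·x + y^2 + 3·y - exp(x) + 1, 2·x·y + 3·x], [2·x·y - 8·x + 4, x^2 - 3]].
At the point, J = [[-11.71828, -1.000], [-8.000, -2.000]].
det J = 15.437.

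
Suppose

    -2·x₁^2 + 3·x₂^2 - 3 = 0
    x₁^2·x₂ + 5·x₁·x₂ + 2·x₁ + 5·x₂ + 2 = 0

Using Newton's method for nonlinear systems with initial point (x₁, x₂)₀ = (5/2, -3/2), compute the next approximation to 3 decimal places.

At (5/2, -3/2): F = (-8.750, -28.625).
Jacobian J = [[-4·x₁, 6·x₂], [2·x₁·x₂ + 5·x₂ + 2, x₁^2 + 5·x₁ + 5]].
At the point, J = [[-10.000, -9.000], [-13.000, 23.750]] (det J = -354.500).
Solving J·Δ = −F gives Δ = (-1.313, 0.487).
Then the next iterate is (x₁, x₂)₁ = (1.187, -1.013).

(1.187, -1.013)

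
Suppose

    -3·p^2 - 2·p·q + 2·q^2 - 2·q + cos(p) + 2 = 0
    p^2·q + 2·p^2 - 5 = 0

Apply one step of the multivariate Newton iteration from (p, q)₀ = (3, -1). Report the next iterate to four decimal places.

(1.6910, -0.5718)

At (3, -1): F = (-15.989992, 4.0000).
Jacobian J = [[-6·p - 2·q - sin(p), -2·p + 4·q - 2], [2·p·q + 4·p, p^2]].
At the point, J = [[-16.141120, -12.0000], [6.0000, 9.0000]] (det J = -73.270080).
Solving J·Δ = −F gives Δ = (-1.3090, 0.4282).
Then the next iterate is (p, q)₁ = (1.6910, -0.5718).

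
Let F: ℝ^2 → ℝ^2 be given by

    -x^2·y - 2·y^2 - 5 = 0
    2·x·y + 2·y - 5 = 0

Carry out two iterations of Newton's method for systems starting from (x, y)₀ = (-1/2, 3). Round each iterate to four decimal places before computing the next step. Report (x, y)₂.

At (-1/2, 3): F = (-23.7500, -2.0000).
Jacobian J = [[-2·x·y, -x^2 - 4·y], [2·y, 2·x + 2]].
At the point, J = [[3.0000, -12.2500], [6.0000, 1.0000]] (det J = 76.5000).
Solving J·Δ = −F gives Δ = (0.6307, -1.7843).
Then the next iterate is (x, y)₁ = (0.1307, 1.2157).
Round to (0.1307, 1.2157) and repeat: F = (-7.976620, -2.250816), J = [[-0.317784, -4.879882], [2.4314, 2.2614]].
Δ = (2.6037, -1.8042), so (x, y)₂ = (2.7344, -0.5885).

(2.7344, -0.5885)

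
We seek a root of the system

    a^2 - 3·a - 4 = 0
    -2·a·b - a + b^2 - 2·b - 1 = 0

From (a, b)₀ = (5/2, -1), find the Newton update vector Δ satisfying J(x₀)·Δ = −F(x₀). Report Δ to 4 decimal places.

(2.6250, 0.7917)

At (5/2, -1): F = (-5.2500, 4.5000).
Jacobian J = [[2·a - 3, 0], [-2·b - 1, -2·a + 2·b - 2]].
At the point, J = [[2.0000, 0.0000], [1.0000, -9.0000]] (det J = -18.0000).
Solving J·Δ = −F gives Δ = (2.6250, 0.7917).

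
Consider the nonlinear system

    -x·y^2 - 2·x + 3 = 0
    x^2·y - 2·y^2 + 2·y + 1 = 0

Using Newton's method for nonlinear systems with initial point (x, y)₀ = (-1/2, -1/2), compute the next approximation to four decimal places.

(1.3490, -0.5705)

At (-1/2, -1/2): F = (4.1250, -0.6250).
Jacobian J = [[-y^2 - 2, -2·x·y], [2·x·y, x^2 - 4·y + 2]].
At the point, J = [[-2.2500, -0.5000], [0.5000, 4.2500]] (det J = -9.3125).
Solving J·Δ = −F gives Δ = (1.8490, -0.0705).
Then the next iterate is (x, y)₁ = (1.3490, -0.5705).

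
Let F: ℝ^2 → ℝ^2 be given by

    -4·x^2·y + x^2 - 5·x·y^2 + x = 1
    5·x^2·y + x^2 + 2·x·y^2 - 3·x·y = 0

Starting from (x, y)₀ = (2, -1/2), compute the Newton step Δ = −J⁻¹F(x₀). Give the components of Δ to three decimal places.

(-0.995, -0.198)

At (2, -1/2): F = (10.500, -2.000).
Jacobian J = [[-8·x·y + 2·x - 5·y^2 + 1, -4·x^2 - 10·x·y], [10·x·y + 2·x + 2·y^2 - 3·y, 5·x^2 + 4·x·y - 3·x]].
At the point, J = [[11.750, -6.000], [-4.000, 10.000]] (det J = 93.500).
Solving J·Δ = −F gives Δ = (-0.995, -0.198).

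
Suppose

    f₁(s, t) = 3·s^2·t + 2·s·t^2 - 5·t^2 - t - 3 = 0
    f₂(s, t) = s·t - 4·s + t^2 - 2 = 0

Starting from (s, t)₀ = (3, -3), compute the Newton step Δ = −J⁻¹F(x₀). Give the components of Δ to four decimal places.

At (3, -3): F = (-72.0000, -14.0000).
Jacobian J = [[6·s·t + 2·t^2, 3·s^2 + 4·s·t - 10·t - 1], [t - 4, s + 2·t]].
At the point, J = [[-36.0000, 20.0000], [-7.0000, -3.0000]] (det J = 248.0000).
Solving J·Δ = −F gives Δ = (-2.0000, 0.0000).

(-2.0000, 0.0000)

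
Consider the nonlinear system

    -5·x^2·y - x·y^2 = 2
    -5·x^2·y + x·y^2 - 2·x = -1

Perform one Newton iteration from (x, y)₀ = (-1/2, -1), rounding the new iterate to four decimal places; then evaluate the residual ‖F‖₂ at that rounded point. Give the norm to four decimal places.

At (-1/2, -1): F = (-0.2500, 2.7500).
Jacobian J = [[-10·x·y - y^2, -5·x^2 - 2·x·y], [-10·x·y + y^2 - 2, -5·x^2 + 2·x·y]].
At the point, J = [[-6.0000, -2.2500], [-6.0000, -0.2500]] (det J = -12.0000).
Solving J·Δ = −F gives Δ = (0.5208, -1.5000).
Then the next iterate is (x, y)₁ = (0.0208, -2.5000).
Re-evaluating at (0.0208, -2.5000): F = (-2.124592, 1.093808), so ‖F‖₂ = 2.3896.

2.3896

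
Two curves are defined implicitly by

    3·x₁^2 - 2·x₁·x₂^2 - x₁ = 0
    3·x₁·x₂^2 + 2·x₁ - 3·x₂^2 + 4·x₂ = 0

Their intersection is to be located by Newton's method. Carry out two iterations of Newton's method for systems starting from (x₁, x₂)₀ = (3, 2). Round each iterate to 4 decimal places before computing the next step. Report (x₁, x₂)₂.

At (3, 2): F = (0.0000, 38.0000).
Jacobian J = [[6·x₁ - 2·x₂^2 - 1, -4·x₁·x₂], [3·x₂^2 + 2, 6·x₁·x₂ - 6·x₂ + 4]].
At the point, J = [[9.0000, -24.0000], [14.0000, 28.0000]] (det J = 588.0000).
Solving J·Δ = −F gives Δ = (-1.5510, -0.5816).
Then the next iterate is (x₁, x₂)₁ = (1.4490, 1.4184).
Round to (1.4490, 1.4184) and repeat: F = (-0.980563, 11.281573), J = [[3.670283, -8.221046], [8.035576, 7.821170]].
Δ = (-0.8978, -0.5201), so (x₁, x₂)₂ = (0.5512, 0.8983).

(0.5512, 0.8983)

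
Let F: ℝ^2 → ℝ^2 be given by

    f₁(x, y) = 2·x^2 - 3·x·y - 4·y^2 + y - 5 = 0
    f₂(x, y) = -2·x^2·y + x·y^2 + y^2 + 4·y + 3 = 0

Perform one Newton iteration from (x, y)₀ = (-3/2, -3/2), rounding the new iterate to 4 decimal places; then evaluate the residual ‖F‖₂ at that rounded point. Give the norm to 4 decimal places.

At (-3/2, -3/2): F = (-17.7500, 2.6250).
Jacobian J = [[4·x - 3·y, -3·x - 8·y + 1], [-4·x·y + y^2, -2·x^2 + 2·x·y + 2·y + 4]].
At the point, J = [[-1.5000, 17.5000], [-6.7500, 1.0000]] (det J = 116.6250).
Solving J·Δ = −F gives Δ = (0.5461, 1.0611).
Then the next iterate is (x, y)₁ = (-0.9539, -0.4389).
Re-evaluating at (-0.9539, -0.4389): F = (-5.645583, 2.052013), so ‖F‖₂ = 6.0069.

6.0069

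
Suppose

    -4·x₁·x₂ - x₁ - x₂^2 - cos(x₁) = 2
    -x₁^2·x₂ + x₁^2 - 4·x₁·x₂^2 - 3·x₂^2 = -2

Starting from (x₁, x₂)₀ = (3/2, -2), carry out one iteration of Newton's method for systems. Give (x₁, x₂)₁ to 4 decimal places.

(1.1288, -1.2696)

At (3/2, -2): F = (4.429263, -27.2500).
Jacobian J = [[-4·x₂ + sin(x₁) - 1, -4·x₁ - 2·x₂], [-2·x₁·x₂ + 2·x₁ - 4·x₂^2, -x₁^2 - 8·x₁·x₂ - 6·x₂]].
At the point, J = [[7.997495, -2.0000], [-7.0000, 33.7500]] (det J = 255.915456).
Solving J·Δ = −F gives Δ = (-0.3712, 0.7304).
Then the next iterate is (x₁, x₂)₁ = (1.1288, -1.2696).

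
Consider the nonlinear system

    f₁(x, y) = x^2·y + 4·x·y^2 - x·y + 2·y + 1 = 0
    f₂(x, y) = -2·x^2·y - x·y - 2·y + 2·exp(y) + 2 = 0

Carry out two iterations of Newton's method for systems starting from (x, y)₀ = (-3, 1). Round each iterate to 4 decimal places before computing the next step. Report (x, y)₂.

(-1.8901, 1.1006)

At (-3, 1): F = (3.0000, -9.563436).
Jacobian J = [[2·x·y + 4·y^2 - y, x^2 + 8·x·y - x + 2], [-4·x·y - y, -2·x^2 - x + 2·exp(y) - 2]].
At the point, J = [[-3.0000, -10.0000], [11.0000, -11.563436]] (det J = 144.690309).
Solving J·Δ = −F gives Δ = (0.9007, 0.0298).
Then the next iterate is (x, y)₁ = (-2.0993, 1.0298).
Round to (-2.0993, 1.0298) and repeat: F = (0.854720, -1.373511), J = [[-1.111566, -8.788513], [7.617637, -3.113810]].
Δ = (0.2092, 0.0708), so (x, y)₂ = (-1.8901, 1.1006).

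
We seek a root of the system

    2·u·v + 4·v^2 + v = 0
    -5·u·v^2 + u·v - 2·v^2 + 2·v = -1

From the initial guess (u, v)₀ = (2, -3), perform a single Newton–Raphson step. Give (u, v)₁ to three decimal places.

(1.514, -1.741)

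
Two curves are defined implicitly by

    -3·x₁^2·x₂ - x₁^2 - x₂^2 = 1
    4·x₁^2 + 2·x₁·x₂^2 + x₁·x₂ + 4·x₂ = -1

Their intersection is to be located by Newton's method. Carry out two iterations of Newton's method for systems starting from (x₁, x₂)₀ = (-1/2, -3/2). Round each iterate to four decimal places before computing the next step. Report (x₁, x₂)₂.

(-1.4642, -1.4328)

At (-1/2, -3/2): F = (-2.3750, -5.5000).
Jacobian J = [[-6·x₁·x₂ - 2·x₁, -3·x₁^2 - 2·x₂], [8·x₁ + 2·x₂^2 + x₂, 4·x₁·x₂ + x₁ + 4]].
At the point, J = [[-3.5000, 2.2500], [-1.0000, 6.5000]] (det J = -20.5000).
Solving J·Δ = −F gives Δ = (-0.1494, 0.8232).
Then the next iterate is (x₁, x₂)₁ = (-0.6494, -0.6768).
Round to (-0.6494, -0.6768) and repeat: F = (-1.023518, -0.175731), J = [[-1.338284, 0.088439], [-4.955884, 5.108656]].
Δ = (-0.8148, -0.7560), so (x₁, x₂)₂ = (-1.4642, -1.4328).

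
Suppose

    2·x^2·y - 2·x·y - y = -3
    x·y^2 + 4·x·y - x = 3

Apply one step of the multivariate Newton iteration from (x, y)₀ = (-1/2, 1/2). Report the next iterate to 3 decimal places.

At (-1/2, 1/2): F = (3.250, -3.625).
Jacobian J = [[4·x·y - 2·y, 2·x^2 - 2·x - 1], [y^2 + 4·y - 1, 2·x·y + 4·x]].
At the point, J = [[-2.000, 0.500], [1.250, -2.500]] (det J = 4.375).
Solving J·Δ = −F gives Δ = (1.443, -0.729).
Then the next iterate is (x, y)₁ = (0.943, -0.229).

(0.943, -0.229)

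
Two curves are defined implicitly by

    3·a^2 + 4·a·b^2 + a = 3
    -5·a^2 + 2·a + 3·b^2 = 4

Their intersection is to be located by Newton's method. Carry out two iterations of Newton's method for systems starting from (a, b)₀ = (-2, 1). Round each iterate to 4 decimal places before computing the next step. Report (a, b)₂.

At (-2, 1): F = (-1.0000, -25.0000).
Jacobian J = [[6·a + 4·b^2 + 1, 8·a·b], [-10·a + 2, 6·b]].
At the point, J = [[-7.0000, -16.0000], [22.0000, 6.0000]] (det J = 310.0000).
Solving J·Δ = −F gives Δ = (1.3097, -0.6355).
Then the next iterate is (a, b)₁ = (-0.6903, 0.3645).
Round to (-0.6903, 0.3645) and repeat: F = (-2.627611, -7.364590), J = [[-2.610359, -2.012915], [8.9030, 2.1870]].
Δ = (1.6845, -3.4898), so (a, b)₂ = (0.9942, -3.1253).

(0.9942, -3.1253)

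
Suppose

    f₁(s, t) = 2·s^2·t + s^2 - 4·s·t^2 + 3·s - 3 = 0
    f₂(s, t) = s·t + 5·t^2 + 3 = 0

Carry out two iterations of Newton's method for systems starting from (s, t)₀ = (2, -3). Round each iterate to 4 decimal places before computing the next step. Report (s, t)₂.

(2.1866, -0.6556)

At (2, -3): F = (-89.0000, 42.0000).
Jacobian J = [[4·s·t + 2·s - 4·t^2 + 3, 2·s^2 - 8·s·t], [t, s + 10·t]].
At the point, J = [[-53.0000, 56.0000], [-3.0000, -28.0000]] (det J = 1652.0000).
Solving J·Δ = −F gives Δ = (-0.0847, 1.5091).
Then the next iterate is (s, t)₁ = (1.9153, -1.4909).
Round to (1.9153, -1.4909) and repeat: F = (-21.553267, 11.258393), J = [[-13.482614, 30.180914], [-1.4909, -12.9937]].
Δ = (0.2713, 0.8353), so (s, t)₂ = (2.1866, -0.6556).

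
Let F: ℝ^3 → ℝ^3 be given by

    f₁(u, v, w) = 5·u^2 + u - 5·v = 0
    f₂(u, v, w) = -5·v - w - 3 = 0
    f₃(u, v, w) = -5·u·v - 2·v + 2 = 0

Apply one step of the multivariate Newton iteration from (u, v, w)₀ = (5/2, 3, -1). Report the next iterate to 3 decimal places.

(1.439, 1.235, -9.175)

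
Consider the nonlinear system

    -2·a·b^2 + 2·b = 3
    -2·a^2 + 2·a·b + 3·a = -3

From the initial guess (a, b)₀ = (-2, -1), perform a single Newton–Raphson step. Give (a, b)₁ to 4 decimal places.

(-1.3871, -1.3710)

At (-2, -1): F = (-1.0000, -7.0000).
Jacobian J = [[-2·b^2, -4·a·b + 2], [-4·a + 2·b + 3, 2·a]].
At the point, J = [[-2.0000, -6.0000], [9.0000, -4.0000]] (det J = 62.0000).
Solving J·Δ = −F gives Δ = (0.6129, -0.3710).
Then the next iterate is (a, b)₁ = (-1.3871, -1.3710).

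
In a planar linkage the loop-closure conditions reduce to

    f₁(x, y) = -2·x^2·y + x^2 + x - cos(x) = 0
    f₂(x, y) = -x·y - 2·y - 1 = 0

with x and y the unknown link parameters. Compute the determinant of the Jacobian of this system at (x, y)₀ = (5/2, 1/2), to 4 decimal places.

J = [[-4·x·y + 2·x + sin(x) + 1, -2·x^2], [-y, -x - 2]].
At the point, J = [[1.598472, -12.5000], [-0.5000, -4.5000]].
det J = -13.4431.

-13.4431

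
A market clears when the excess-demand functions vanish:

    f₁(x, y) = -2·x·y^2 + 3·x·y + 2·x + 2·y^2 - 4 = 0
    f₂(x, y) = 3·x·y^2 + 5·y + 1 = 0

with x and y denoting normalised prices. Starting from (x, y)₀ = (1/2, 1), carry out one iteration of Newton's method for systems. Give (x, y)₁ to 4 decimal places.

(2.7407, -0.7778)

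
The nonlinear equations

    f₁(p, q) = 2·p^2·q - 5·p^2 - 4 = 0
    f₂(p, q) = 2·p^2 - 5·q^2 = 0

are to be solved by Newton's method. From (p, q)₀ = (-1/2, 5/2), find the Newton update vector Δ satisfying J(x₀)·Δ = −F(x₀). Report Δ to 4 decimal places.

(-115.3750, 8.0000)

At (-1/2, 5/2): F = (-4.0000, -30.7500).
Jacobian J = [[4·p·q - 10·p, 2·p^2], [4·p, -10·q]].
At the point, J = [[0.0000, 0.5000], [-2.0000, -25.0000]] (det J = 1.0000).
Solving J·Δ = −F gives Δ = (-115.3750, 8.0000).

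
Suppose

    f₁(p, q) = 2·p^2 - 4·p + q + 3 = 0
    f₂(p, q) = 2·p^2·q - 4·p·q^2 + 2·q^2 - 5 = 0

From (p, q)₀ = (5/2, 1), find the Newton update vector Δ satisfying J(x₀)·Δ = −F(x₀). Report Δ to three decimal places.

At (5/2, 1): F = (6.500, -0.500).
Jacobian J = [[4·p - 4, 1], [4·p·q - 4·q^2, 2·p^2 - 8·p·q + 4·q]].
At the point, J = [[6.000, 1.000], [6.000, -3.500]] (det J = -27.000).
Solving J·Δ = −F gives Δ = (-0.824, -1.556).

(-0.824, -1.556)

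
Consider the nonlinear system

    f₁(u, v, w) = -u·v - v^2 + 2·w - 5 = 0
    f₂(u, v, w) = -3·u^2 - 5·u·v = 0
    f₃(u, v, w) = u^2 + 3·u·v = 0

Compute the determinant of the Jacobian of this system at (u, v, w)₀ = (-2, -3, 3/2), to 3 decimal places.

-64.000

J = [[-v, -u - 2·v, 2], [-6·u - 5·v, -5·u, 0], [2·u + 3·v, 3·u, 0]].
At the point, J = [[3.000, 8.000, 2.000], [27.000, 10.000, 0.000], [-13.000, -6.000, 0.000]].
det J = -64.000.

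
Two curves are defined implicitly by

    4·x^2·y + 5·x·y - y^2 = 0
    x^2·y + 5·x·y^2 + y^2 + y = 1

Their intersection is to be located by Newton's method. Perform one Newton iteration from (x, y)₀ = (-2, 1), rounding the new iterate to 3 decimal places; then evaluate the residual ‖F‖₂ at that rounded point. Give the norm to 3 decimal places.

2.127

At (-2, 1): F = (5.000, -5.000).
Jacobian J = [[8·x·y + 5·y, 4·x^2 + 5·x - 2·y], [2·x·y + 5·y^2, x^2 + 10·x·y + 2·y + 1]].
At the point, J = [[-11.000, 4.000], [1.000, -13.000]] (det J = 139.000).
Solving J·Δ = −F gives Δ = (0.324, -0.360).
Then the next iterate is (x, y)₁ = (-1.676, 0.640).
Re-evaluating at (-1.676, 0.640): F = (1.41818, -1.58510), so ‖F‖₂ = 2.127.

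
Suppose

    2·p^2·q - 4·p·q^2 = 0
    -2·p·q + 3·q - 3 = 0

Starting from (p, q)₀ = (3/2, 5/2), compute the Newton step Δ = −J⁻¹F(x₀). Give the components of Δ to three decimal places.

(-0.600, -0.794)

At (3/2, 5/2): F = (-26.250, -3.000).
Jacobian J = [[4·p·q - 4·q^2, 2·p^2 - 8·p·q], [-2·q, -2·p + 3]].
At the point, J = [[-10.000, -25.500], [-5.000, 0.000]] (det J = -127.500).
Solving J·Δ = −F gives Δ = (-0.600, -0.794).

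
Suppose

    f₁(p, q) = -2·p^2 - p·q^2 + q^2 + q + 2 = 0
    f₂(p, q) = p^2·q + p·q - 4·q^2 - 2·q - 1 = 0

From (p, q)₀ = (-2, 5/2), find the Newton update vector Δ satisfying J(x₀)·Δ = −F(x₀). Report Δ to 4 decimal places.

(-1.3059, -0.8103)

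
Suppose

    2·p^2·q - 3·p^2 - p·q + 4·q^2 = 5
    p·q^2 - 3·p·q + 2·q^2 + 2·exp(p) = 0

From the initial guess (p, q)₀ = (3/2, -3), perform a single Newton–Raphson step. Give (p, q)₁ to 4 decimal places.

(0.8682, -1.5518)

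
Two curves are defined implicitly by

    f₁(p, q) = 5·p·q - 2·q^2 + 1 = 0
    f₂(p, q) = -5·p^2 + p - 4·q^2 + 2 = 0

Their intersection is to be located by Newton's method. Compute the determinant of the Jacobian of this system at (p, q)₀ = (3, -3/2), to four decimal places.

J = [[5·q, 5·p - 4·q], [-10·p + 1, -8·q]].
At the point, J = [[-7.5000, 21.0000], [-29.0000, 12.0000]].
det J = 519.0000.

519.0000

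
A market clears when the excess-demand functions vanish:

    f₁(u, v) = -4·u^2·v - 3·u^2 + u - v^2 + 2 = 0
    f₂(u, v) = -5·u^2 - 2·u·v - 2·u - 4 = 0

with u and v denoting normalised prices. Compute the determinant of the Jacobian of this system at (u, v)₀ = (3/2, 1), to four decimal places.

J = [[-8·u·v - 6·u + 1, -4·u^2 - 2·v], [-10·u - 2·v - 2, -2·u]].
At the point, J = [[-20.0000, -11.0000], [-19.0000, -3.0000]].
det J = -149.0000.

-149.0000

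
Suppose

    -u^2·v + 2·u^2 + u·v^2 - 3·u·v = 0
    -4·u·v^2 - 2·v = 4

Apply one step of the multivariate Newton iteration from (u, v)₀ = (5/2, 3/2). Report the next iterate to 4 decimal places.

At (5/2, 3/2): F = (-2.5000, -29.5000).
Jacobian J = [[-2·u·v + 4·u + v^2 - 3·v, -u^2 + 2·u·v - 3·u], [-4·v^2, -8·u·v - 2]].
At the point, J = [[0.2500, -6.2500], [-9.0000, -32.0000]] (det J = -64.2500).
Solving J·Δ = −F gives Δ = (-1.6245, -0.4650).
Then the next iterate is (u, v)₁ = (0.8755, 1.0350).

(0.8755, 1.0350)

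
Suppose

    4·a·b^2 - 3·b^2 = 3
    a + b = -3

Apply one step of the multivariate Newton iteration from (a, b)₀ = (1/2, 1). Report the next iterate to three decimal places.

At (1/2, 1): F = (-4.000, 4.500).
Jacobian J = [[4·b^2, 8·a·b - 6·b], [1, 1]].
At the point, J = [[4.000, -2.000], [1.000, 1.000]] (det J = 6.000).
Solving J·Δ = −F gives Δ = (-0.833, -3.667).
Then the next iterate is (a, b)₁ = (-0.333, -2.667).

(-0.333, -2.667)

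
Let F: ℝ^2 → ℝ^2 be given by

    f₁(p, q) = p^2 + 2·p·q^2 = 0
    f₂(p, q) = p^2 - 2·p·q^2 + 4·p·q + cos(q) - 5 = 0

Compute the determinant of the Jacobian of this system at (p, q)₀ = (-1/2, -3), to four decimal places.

52.3990

J = [[2·p + 2·q^2, 4·p·q], [2·p - 2·q^2 + 4·q, -4·p·q + 4·p - sin(q)]].
At the point, J = [[17.0000, 6.0000], [-31.0000, -7.858880]].
det J = 52.3990.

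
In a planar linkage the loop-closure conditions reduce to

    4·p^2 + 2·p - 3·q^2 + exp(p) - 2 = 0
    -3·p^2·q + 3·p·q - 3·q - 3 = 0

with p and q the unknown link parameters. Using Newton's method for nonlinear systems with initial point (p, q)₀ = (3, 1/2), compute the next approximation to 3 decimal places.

At (3, 1/2): F = (59.33554, -13.500).
Jacobian J = [[8·p + exp(p) + 2, -6·q], [-6·p·q + 3·q, -3·p^2 + 3·p - 3]].
At the point, J = [[46.08554, -3.000], [-7.500, -21.000]] (det J = -990.29628).
Solving J·Δ = −F gives Δ = (-1.299, -0.179).
Then the next iterate is (p, q)₁ = (1.701, 0.321).

(1.701, 0.321)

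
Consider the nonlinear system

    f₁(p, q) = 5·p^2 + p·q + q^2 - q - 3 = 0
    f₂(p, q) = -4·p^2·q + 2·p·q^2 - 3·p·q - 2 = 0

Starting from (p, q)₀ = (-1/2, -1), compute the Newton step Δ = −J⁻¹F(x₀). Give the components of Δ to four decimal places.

At (-1/2, -1): F = (0.7500, -3.5000).
Jacobian J = [[10·p + q, p + 2·q - 1], [-8·p·q + 2·q^2 - 3·q, -4·p^2 + 4·p·q - 3·p]].
At the point, J = [[-6.0000, -3.5000], [1.0000, 2.5000]] (det J = -11.5000).
Solving J·Δ = −F gives Δ = (-0.9022, 1.7609).

(-0.9022, 1.7609)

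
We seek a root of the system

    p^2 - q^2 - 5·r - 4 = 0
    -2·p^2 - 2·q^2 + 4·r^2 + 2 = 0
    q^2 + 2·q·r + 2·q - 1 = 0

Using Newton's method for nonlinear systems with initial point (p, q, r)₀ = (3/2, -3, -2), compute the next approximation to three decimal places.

(0.841, -1.864, -1.182)

At (3/2, -3, -2): F = (-0.750, -4.500, 14.000).
Jacobian J = [[2·p, -2·q, -5], [-4·p, -4·q, 8·r], [0, 2·q + 2·r + 2, 2·q]].
At the point, J = [[3.000, 6.000, -5.000], [-6.000, 12.000, -16.000], [0.000, -8.000, -6.000]] (det J = -1056.000).
Solving J·Δ = −F gives Δ = (-0.659, 1.136, 0.818).
Then the next iterate is (p, q, r)₁ = (0.841, -1.864, -1.182).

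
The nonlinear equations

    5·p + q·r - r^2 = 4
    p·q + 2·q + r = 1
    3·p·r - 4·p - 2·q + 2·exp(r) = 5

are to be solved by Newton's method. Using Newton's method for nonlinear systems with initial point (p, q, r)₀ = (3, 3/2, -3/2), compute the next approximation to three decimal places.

At (3, 3/2, -3/2): F = (6.500, 5.000, -33.05374).
Jacobian J = [[5, r, q - 2·r], [q, p + 2, 1], [3·r - 4, -2, 3·p + 2·exp(r)]].
At the point, J = [[5.000, -1.500, 4.500], [1.500, 5.000, 1.000], [-8.500, -2.000, 9.44626]] (det J = 457.91059).
Solving J·Δ = −F gives Δ = (-2.488, -0.485, 1.158).
Then the next iterate is (p, q, r)₁ = (0.512, 1.015, -0.342).

(0.512, 1.015, -0.342)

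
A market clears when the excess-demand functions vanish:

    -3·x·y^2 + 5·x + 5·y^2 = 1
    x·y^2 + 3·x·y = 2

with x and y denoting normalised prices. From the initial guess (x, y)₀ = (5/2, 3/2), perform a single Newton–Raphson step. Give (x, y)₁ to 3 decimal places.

(-5.692, 4.195)

At (5/2, 3/2): F = (5.875, 14.875).
Jacobian J = [[-3·y^2 + 5, -6·x·y + 10·y], [y^2 + 3·y, 2·x·y + 3·x]].
At the point, J = [[-1.750, -7.500], [6.750, 15.000]] (det J = 24.375).
Solving J·Δ = −F gives Δ = (-8.192, 2.695).
Then the next iterate is (x, y)₁ = (-5.692, 4.195).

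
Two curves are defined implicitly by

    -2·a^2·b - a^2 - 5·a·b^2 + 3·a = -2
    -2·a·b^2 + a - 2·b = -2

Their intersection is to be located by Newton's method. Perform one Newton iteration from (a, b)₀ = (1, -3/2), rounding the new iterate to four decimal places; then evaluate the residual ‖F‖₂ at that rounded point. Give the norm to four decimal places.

5.9318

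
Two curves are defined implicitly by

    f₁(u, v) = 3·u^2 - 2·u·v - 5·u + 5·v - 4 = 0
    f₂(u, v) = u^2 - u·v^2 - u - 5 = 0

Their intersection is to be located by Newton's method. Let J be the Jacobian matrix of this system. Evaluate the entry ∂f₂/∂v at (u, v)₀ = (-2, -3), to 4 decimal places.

-12.0000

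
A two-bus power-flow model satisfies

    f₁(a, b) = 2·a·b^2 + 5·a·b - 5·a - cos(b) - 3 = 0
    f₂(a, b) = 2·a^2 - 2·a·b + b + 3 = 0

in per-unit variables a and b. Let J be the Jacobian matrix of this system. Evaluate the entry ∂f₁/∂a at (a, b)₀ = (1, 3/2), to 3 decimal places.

∂f₁/∂a = 2·b^2 + 5·b - 5.
At (1, 3/2) this is 7.000.

7.000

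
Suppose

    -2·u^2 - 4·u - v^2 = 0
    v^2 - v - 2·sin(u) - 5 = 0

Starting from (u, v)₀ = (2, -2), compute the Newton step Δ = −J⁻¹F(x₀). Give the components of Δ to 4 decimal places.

At (2, -2): F = (-20.0000, -0.818595).
Jacobian J = [[-4·u - 4, -2·v], [-2·cos(u), 2·v - 1]].
At the point, J = [[-12.0000, 4.0000], [0.832294, -5.0000]] (det J = 56.670825).
Solving J·Δ = −F gives Δ = (-1.8224, -0.4671).

(-1.8224, -0.4671)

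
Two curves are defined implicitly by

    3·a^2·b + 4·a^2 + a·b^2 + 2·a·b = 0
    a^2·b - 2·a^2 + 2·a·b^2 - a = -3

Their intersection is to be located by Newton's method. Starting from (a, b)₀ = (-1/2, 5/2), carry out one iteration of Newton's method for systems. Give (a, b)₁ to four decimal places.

At (-1/2, 5/2): F = (-2.7500, -2.6250).
Jacobian J = [[6·a·b + 8·a + b^2 + 2·b, 3·a^2 + 2·a·b + 2·a], [2·a·b - 4·a + 2·b^2 - 1, a^2 + 4·a·b]].
At the point, J = [[-0.2500, -2.7500], [11.0000, -4.7500]] (det J = 31.4375).
Solving J·Δ = −F gives Δ = (-0.1859, -0.9831).
Then the next iterate is (a, b)₁ = (-0.6859, 1.5169).

(-0.6859, 1.5169)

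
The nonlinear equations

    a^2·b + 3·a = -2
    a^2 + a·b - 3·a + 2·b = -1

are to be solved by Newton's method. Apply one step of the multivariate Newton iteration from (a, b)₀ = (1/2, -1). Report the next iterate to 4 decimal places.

At (1/2, -1): F = (3.2500, -2.7500).
Jacobian J = [[2·a·b + 3, a^2], [2·a + b - 3, a + 2]].
At the point, J = [[2.0000, 0.2500], [-3.0000, 2.5000]] (det J = 5.7500).
Solving J·Δ = −F gives Δ = (-1.5326, -0.7391).
Then the next iterate is (a, b)₁ = (-1.0326, -1.7391).

(-1.0326, -1.7391)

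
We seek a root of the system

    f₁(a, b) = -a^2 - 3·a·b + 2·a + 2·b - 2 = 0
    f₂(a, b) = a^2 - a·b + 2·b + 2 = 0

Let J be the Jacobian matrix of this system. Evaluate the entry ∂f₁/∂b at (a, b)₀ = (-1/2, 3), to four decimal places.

3.5000

∂f₁/∂b = -3·a + 2.
At (-1/2, 3) this is 3.5000.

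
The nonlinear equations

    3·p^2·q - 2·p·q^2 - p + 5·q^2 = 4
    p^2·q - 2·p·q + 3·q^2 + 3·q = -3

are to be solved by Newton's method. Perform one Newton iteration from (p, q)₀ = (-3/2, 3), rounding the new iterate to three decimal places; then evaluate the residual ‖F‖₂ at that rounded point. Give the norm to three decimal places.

At (-3/2, 3): F = (89.750, 54.750).
Jacobian J = [[6·p·q - 2·q^2 - 1, 3·p^2 - 4·p·q + 10·q], [2·p·q - 2·q, p^2 - 2·p + 6·q + 3]].
At the point, J = [[-46.000, 54.750], [-15.000, 26.250]] (det J = -386.250).
Solving J·Δ = −F gives Δ = (-1.661, -3.035).
Then the next iterate is (p, q)₁ = (-3.161, -0.035).
Re-evaluating at (-3.161, -0.035): F = (-1.87428, 2.32769), so ‖F‖₂ = 2.988.

2.988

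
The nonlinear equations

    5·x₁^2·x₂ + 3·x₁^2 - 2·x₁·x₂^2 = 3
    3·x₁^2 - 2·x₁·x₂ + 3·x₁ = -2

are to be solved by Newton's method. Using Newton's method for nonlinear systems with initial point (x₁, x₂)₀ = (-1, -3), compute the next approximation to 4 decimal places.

(-0.3333, -2.0000)

At (-1, -3): F = (3.0000, -4.0000).
Jacobian J = [[10·x₁·x₂ + 6·x₁ - 2·x₂^2, 5·x₁^2 - 4·x₁·x₂], [6·x₁ - 2·x₂ + 3, -2·x₁]].
At the point, J = [[6.0000, -7.0000], [3.0000, 2.0000]] (det J = 33.0000).
Solving J·Δ = −F gives Δ = (0.6667, 1.0000).
Then the next iterate is (x₁, x₂)₁ = (-0.3333, -2.0000).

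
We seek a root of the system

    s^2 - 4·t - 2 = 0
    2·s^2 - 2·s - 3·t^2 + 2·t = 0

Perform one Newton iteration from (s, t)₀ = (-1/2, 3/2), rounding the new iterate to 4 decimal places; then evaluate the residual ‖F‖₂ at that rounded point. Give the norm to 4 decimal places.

At (-1/2, 3/2): F = (-7.7500, -2.2500).
Jacobian J = [[2·s, -4], [4·s - 2, -6·t + 2]].
At the point, J = [[-1.0000, -4.0000], [-4.0000, -7.0000]] (det J = -9.0000).
Solving J·Δ = −F gives Δ = (5.0278, -3.1944).
Then the next iterate is (s, t)₁ = (4.5278, -1.6944).
Re-evaluating at (4.5278, -1.6944): F = (25.278573, 19.944572), so ‖F‖₂ = 32.1993.

32.1993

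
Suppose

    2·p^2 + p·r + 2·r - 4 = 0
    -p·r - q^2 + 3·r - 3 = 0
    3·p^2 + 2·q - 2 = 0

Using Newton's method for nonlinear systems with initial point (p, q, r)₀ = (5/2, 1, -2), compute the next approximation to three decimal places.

At (5/2, 1, -2): F = (-0.500, -5.000, 18.750).
Jacobian J = [[4·p + r, 0, p + 2], [-r, -2·q, -p + 3], [6·p, 2, 0]].
At the point, J = [[8.000, 0.000, 4.500], [2.000, -2.000, 0.500], [15.000, 2.000, 0.000]] (det J = 145.000).
Solving J·Δ = −F gives Δ = (-0.857, -2.948, 1.634).
Then the next iterate is (p, q, r)₁ = (1.643, -1.948, -0.366).

(1.643, -1.948, -0.366)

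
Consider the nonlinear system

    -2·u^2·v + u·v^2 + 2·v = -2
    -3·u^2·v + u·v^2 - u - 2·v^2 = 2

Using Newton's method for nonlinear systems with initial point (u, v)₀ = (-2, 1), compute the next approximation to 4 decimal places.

At (-2, 1): F = (-6.0000, -16.0000).
Jacobian J = [[-4·u·v + v^2, -2·u^2 + 2·u·v + 2], [-6·u·v + v^2 - 1, -3·u^2 + 2·u·v - 4·v]].
At the point, J = [[9.0000, -10.0000], [12.0000, -20.0000]] (det J = -60.0000).
Solving J·Δ = −F gives Δ = (-0.6667, -1.2000).
Then the next iterate is (u, v)₁ = (-2.6667, -0.2000).

(-2.6667, -0.2000)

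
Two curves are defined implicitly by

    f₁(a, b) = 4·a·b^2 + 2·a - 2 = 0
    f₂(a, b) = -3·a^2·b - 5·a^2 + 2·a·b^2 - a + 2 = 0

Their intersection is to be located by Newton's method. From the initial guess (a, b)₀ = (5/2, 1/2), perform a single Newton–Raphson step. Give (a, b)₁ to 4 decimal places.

At (5/2, 1/2): F = (5.5000, -39.8750).
Jacobian J = [[4·b^2 + 2, 8·a·b], [-6·a·b - 10·a + 2·b^2 - 1, -3·a^2 + 4·a·b]].
At the point, J = [[3.0000, 10.0000], [-33.0000, -13.7500]] (det J = 288.7500).
Solving J·Δ = −F gives Δ = (-1.1190, -0.2143).
Then the next iterate is (a, b)₁ = (1.3810, 0.2857).

(1.3810, 0.2857)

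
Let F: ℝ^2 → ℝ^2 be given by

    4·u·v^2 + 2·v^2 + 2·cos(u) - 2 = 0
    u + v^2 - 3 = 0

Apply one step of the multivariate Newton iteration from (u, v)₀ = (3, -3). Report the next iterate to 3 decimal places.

(3.183, -1.469)

At (3, -3): F = (122.02002, 9.000).
Jacobian J = [[4·v^2 - 2·sin(u), 8·u·v + 4·v], [1, 2·v]].
At the point, J = [[35.71776, -84.000], [1.000, -6.000]] (det J = -130.30656).
Solving J·Δ = −F gives Δ = (0.183, 1.531).
Then the next iterate is (u, v)₁ = (3.183, -1.469).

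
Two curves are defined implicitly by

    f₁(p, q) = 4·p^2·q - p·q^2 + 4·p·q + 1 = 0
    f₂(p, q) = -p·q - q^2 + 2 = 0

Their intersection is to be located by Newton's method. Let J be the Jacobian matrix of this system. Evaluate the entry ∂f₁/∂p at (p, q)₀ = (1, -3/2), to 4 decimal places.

-20.2500

∂f₁/∂p = 8·p·q - q^2 + 4·q.
At (1, -3/2) this is -20.2500.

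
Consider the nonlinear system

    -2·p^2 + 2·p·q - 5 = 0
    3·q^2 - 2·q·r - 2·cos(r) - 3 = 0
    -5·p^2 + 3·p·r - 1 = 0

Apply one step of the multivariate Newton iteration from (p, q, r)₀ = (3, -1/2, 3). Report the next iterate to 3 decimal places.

At (3, -1/2, 3): F = (-26.000, 2.72998, -19.000).
Jacobian J = [[-4·p + 2·q, 2·p, 0], [0, 6·q - 2·r, -2·q + 2·sin(r)], [-10·p + 3·r, 0, 3·p]].
At the point, J = [[-13.000, 6.000, 0.000], [0.000, -9.000, 1.28224], [-21.000, 0.000, 9.000]] (det J = 891.43776).
Solving J·Δ = −F gives Δ = (-2.033, -0.072, -2.633).
Then the next iterate is (p, q, r)₁ = (0.967, -0.572, 0.367).

(0.967, -0.572, 0.367)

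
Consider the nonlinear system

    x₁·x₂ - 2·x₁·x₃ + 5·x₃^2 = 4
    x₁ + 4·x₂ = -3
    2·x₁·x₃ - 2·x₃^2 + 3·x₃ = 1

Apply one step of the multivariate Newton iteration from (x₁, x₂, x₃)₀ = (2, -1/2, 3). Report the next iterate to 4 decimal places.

At (2, -1/2, 3): F = (28.0000, 3.0000, 2.0000).
Jacobian J = [[x₂ - 2·x₃, x₁, -2·x₁ + 10·x₃], [1, 4, 0], [2·x₃, 0, 2·x₁ - 4·x₃ + 3]].
At the point, J = [[-6.5000, 2.0000, 26.0000], [1.0000, 4.0000, 0.0000], [6.0000, 0.0000, -5.0000]] (det J = -484.0000).
Solving J·Δ = −F gives Δ = (-1.5248, -0.3688, -1.4298).
Then the next iterate is (x₁, x₂, x₃)₁ = (0.4752, -0.8688, 1.5702).

(0.4752, -0.8688, 1.5702)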